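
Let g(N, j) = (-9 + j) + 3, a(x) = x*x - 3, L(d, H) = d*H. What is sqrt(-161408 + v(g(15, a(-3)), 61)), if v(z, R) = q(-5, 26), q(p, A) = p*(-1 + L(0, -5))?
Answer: I*sqrt(161403) ≈ 401.75*I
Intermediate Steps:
L(d, H) = H*d
a(x) = -3 + x**2 (a(x) = x**2 - 3 = -3 + x**2)
g(N, j) = -6 + j
q(p, A) = -p (q(p, A) = p*(-1 - 5*0) = p*(-1 + 0) = p*(-1) = -p)
v(z, R) = 5 (v(z, R) = -1*(-5) = 5)
sqrt(-161408 + v(g(15, a(-3)), 61)) = sqrt(-161408 + 5) = sqrt(-161403) = I*sqrt(161403)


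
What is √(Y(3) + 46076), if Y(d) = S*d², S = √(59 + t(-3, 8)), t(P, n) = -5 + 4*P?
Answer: √(46076 + 9*√42) ≈ 214.79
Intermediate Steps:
S = √42 (S = √(59 + (-5 + 4*(-3))) = √(59 + (-5 - 12)) = √(59 - 17) = √42 ≈ 6.4807)
Y(d) = √42*d²
√(Y(3) + 46076) = √(√42*3² + 46076) = √(√42*9 + 46076) = √(9*√42 + 46076) = √(46076 + 9*√42)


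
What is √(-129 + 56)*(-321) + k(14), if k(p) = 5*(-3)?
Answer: -15 - 321*I*√73 ≈ -15.0 - 2742.6*I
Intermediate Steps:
k(p) = -15
√(-129 + 56)*(-321) + k(14) = √(-129 + 56)*(-321) - 15 = √(-73)*(-321) - 15 = (I*√73)*(-321) - 15 = -321*I*√73 - 15 = -15 - 321*I*√73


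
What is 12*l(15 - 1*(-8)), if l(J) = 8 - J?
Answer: -180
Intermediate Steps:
12*l(15 - 1*(-8)) = 12*(8 - (15 - 1*(-8))) = 12*(8 - (15 + 8)) = 12*(8 - 1*23) = 12*(8 - 23) = 12*(-15) = -180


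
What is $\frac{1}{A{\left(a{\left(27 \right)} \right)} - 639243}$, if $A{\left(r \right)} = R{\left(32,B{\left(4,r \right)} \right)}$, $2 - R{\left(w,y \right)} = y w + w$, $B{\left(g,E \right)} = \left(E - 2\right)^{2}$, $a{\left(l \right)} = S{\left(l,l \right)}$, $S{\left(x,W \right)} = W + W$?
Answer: $- \frac{1}{725801} \approx -1.3778 \cdot 10^{-6}$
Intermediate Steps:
$S{\left(x,W \right)} = 2 W$
$a{\left(l \right)} = 2 l$
$B{\left(g,E \right)} = \left(-2 + E\right)^{2}$
$R{\left(w,y \right)} = 2 - w - w y$ ($R{\left(w,y \right)} = 2 - \left(y w + w\right) = 2 - \left(w y + w\right) = 2 - \left(w + w y\right) = 2 - w - w y$)
$A{\left(r \right)} = -30 - 32 \left(-2 + r\right)^{2}$ ($A{\left(r \right)} = 2 - 32 - 32 \left(-2 + r\right)^{2} = -30 - 32 \left(-2 + r\right)^{2}$)
$\frac{1}{A{\left(a{\left(27 \right)} \right)} - 639243} = \frac{1}{\left(-158 - 32 \left(2 \cdot 27\right)^{2} + 128 \cdot 2 \cdot 27\right) - 639243} = \frac{1}{\left(-158 - 32 \cdot 54^{2} + 128 \cdot 54\right) - 639243} = \frac{1}{\left(-158 - 93312 + 6912\right) - 639243} = \frac{1}{-86558 - 639243} = \frac{1}{-725801} = - \frac{1}{725801}$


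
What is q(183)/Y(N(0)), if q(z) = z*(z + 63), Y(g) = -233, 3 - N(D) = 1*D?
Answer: -45018/233 ≈ -193.21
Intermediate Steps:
N(D) = 3 - D
q(z) = z*(63 + z)
q(183)/Y(N(0)) = (183*(63 + 183))/(-233) = (183*246)*(-1/233) = 45018*(-1/233) = -45018/233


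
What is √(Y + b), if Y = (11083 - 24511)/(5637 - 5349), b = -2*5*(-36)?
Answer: √5014/4 ≈ 17.702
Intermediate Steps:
b = 360 (b = -10*(-36) = 360)
Y = -373/8 (Y = -13428/288 = -13428*1/288 = -373/8 ≈ -46.625)
√(Y + b) = √(-373/8 + 360) = √(2507/8) = √5014/4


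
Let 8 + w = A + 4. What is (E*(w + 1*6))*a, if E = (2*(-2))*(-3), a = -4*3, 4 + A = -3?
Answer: 720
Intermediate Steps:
A = -7 (A = -4 - 3 = -7)
a = -12
w = -11 (w = -8 + (-7 + 4) = -8 - 3 = -11)
E = 12 (E = -4*(-3) = 12)
(E*(w + 1*6))*a = (12*(-11 + 1*6))*(-12) = (12*(-11 + 6))*(-12) = (12*(-5))*(-12) = -60*(-12) = 720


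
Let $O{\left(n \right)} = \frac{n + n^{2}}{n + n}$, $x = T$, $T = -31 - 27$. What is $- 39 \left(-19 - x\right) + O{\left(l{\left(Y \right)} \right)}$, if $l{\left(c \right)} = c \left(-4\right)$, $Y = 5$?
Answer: $- \frac{3061}{2} \approx -1530.5$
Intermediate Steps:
$T = -58$
$x = -58$
$l{\left(c \right)} = - 4 c$
$O{\left(n \right)} = \frac{n + n^{2}}{2 n}$
$- 39 \left(-19 - x\right) + O{\left(l{\left(Y \right)} \right)} = - 39 \left(-19 - -58\right) + \left(\frac{1}{2} + \frac{\left(-4\right) 5}{2}\right) = - 39 \left(-19 + 58\right) + \left(\frac{1}{2} + \frac{1}{2} \left(-20\right)\right) = \left(-39\right) 39 + \left(\frac{1}{2} - 10\right) = -1521 - \frac{19}{2} = - \frac{3061}{2}$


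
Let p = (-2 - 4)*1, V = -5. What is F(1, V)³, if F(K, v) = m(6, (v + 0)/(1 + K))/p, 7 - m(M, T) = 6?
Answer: -1/216 ≈ -0.0046296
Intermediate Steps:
m(M, T) = 1 (m(M, T) = 7 - 1*6 = 7 - 6 = 1)
p = -6 (p = -6*1 = -6)
F(K, v) = -⅙ (F(K, v) = 1/(-6) = 1*(-⅙) = -⅙)
F(1, V)³ = (-⅙)³ = -1/216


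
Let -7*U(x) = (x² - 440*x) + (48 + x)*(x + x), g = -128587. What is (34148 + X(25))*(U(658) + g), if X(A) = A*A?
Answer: -9799274811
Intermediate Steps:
X(A) = A²
U(x) = -x²/7 + 440*x/7 - 2*x*(48 + x)/7 (U(x) = -((x² - 440*x) + (48 + x)*(x + x))/7 = -((x² - 440*x) + (48 + x)*(2*x))/7 = -((x² - 440*x) + 2*x*(48 + x))/7 = -(x² - 440*x + 2*x*(48 + x))/7 = -x²/7 + 440*x/7 - 2*x*(48 + x)/7)
(34148 + X(25))*(U(658) + g) = (34148 + 25²)*((⅐)*658*(344 - 3*658) - 128587) = (34148 + 625)*((⅐)*658*(344 - 1974) - 128587) = 34773*((⅐)*658*(-1630) - 128587) = 34773*(-153220 - 128587) = 34773*(-281807) = -9799274811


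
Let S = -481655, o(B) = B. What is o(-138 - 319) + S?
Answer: -482112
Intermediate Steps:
o(-138 - 319) + S = (-138 - 319) - 481655 = -457 - 481655 = -482112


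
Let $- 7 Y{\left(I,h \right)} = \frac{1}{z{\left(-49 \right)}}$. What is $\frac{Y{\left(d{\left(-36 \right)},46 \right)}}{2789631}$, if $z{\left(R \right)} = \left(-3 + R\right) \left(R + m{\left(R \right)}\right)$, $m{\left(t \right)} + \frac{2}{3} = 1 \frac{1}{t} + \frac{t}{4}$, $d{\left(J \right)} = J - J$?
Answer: $- \frac{7}{440247476019} \approx -1.59 \cdot 10^{-11}$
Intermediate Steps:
$d{\left(J \right)} = 0$
$m{\left(t \right)} = - \frac{2}{3} + \frac{1}{t} + \frac{t}{4}$ ($m{\left(t \right)} = - \frac{2}{3} + \left(1 \frac{1}{t} + \frac{t}{4}\right) = - \frac{2}{3} + \left(\frac{1}{t} + t \frac{1}{4}\right) = - \frac{2}{3} + \left(\frac{1}{t} + \frac{t}{4}\right) = - \frac{2}{3} + \frac{1}{t} + \frac{t}{4}$)
$z{\left(R \right)} = \left(-3 + R\right) \left(- \frac{2}{3} + \frac{1}{R} + \frac{5 R}{4}\right)$ ($z{\left(R \right)} = \left(-3 + R\right) \left(R + \left(- \frac{2}{3} + \frac{1}{R} + \frac{R}{4}\right)\right) = \left(-3 + R\right) \left(- \frac{2}{3} + \frac{1}{R} + \frac{5 R}{4}\right)$)
$Y{\left(I,h \right)} = - \frac{21}{473447}$ ($Y{\left(I,h \right)} = - \frac{1}{7 \left(3 - \frac{3}{-49} - - \frac{2597}{12} + \frac{5 \left(-49\right)^{2}}{4}\right)} = - \frac{1}{7 \left(3 - - \frac{3}{49} + \frac{2597}{12} + \frac{5}{4} \cdot 2401\right)} = - \frac{1}{7 \left(3 + \frac{3}{49} + \frac{2597}{12} + \frac{12005}{4}\right)} = - \frac{1}{7 \cdot \frac{473447}{147}} = \left(- \frac{1}{7}\right) \frac{147}{473447} = - \frac{21}{473447}$)
$\frac{Y{\left(d{\left(-36 \right)},46 \right)}}{2789631} = - \frac{21}{473447 \cdot 2789631} = \left(- \frac{21}{473447}\right) \frac{1}{2789631} = - \frac{7}{440247476019}$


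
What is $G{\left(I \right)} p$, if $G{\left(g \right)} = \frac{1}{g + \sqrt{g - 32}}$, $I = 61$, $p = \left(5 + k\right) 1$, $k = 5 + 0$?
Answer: $\frac{305}{1846} - \frac{5 \sqrt{29}}{1846} \approx 0.15064$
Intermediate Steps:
$k = 5$
$p = 10$ ($p = \left(5 + 5\right) 1 = 10 \cdot 1 = 10$)
$G{\left(g \right)} = \frac{1}{g + \sqrt{-32 + g}}$
$G{\left(I \right)} p = \frac{1}{61 + \sqrt{-32 + 61}} \cdot 10 = \frac{1}{61 + \sqrt{29}} \cdot 10 = \frac{10}{61 + \sqrt{29}}$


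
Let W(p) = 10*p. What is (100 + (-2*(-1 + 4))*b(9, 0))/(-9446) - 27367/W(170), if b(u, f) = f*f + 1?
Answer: -129334241/8029100 ≈ -16.108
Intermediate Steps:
b(u, f) = 1 + f² (b(u, f) = f² + 1 = 1 + f²)
(100 + (-2*(-1 + 4))*b(9, 0))/(-9446) - 27367/W(170) = (100 + (-2*(-1 + 4))*(1 + 0²))/(-9446) - 27367/(10*170) = (100 + (-2*3)*(1 + 0))*(-1/9446) - 27367/1700 = (100 - 6*1)*(-1/9446) - 27367*1/1700 = (100 - 6)*(-1/9446) - 27367/1700 = 94*(-1/9446) - 27367/1700 = -47/4723 - 27367/1700 = -129334241/8029100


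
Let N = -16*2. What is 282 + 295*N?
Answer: -9158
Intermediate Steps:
N = -32
282 + 295*N = 282 + 295*(-32) = 282 - 9440 = -9158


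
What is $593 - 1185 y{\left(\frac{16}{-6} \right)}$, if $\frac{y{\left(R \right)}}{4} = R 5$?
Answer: $63793$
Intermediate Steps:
$y{\left(R \right)} = 20 R$ ($y{\left(R \right)} = 4 R 5 = 4 \cdot 5 R = 20 R$)
$593 - 1185 y{\left(\frac{16}{-6} \right)} = 593 - 1185 \cdot 20 \frac{16}{-6} = 593 - 1185 \cdot 20 \cdot 16 \left(- \frac{1}{6}\right) = 593 - 1185 \cdot 20 \left(- \frac{8}{3}\right) = 593 - -63200 = 593 + 63200 = 63793$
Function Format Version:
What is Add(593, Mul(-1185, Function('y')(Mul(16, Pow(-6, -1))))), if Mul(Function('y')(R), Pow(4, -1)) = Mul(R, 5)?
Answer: 63793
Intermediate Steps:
Function('y')(R) = Mul(20, R) (Function('y')(R) = Mul(4, Mul(R, 5)) = Mul(4, Mul(5, R)) = Mul(20, R))
Add(593, Mul(-1185, Function('y')(Mul(16, Pow(-6, -1))))) = Add(593, Mul(-1185, Mul(20, Mul(16, Pow(-6, -1))))) = Add(593, Mul(-1185, Mul(20, Mul(16, Rational(-1, 6))))) = Add(593, Mul(-1185, Mul(20, Rational(-8, 3)))) = Add(593, Mul(-1185, Rational(-160, 3))) = Add(593, 63200) = 63793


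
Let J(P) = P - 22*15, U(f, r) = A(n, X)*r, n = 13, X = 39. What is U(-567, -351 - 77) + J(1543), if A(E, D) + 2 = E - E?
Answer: 2069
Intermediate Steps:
A(E, D) = -2 (A(E, D) = -2 + (E - E) = -2 + 0 = -2)
U(f, r) = -2*r
J(P) = -330 + P (J(P) = P - 330 = -330 + P)
U(-567, -351 - 77) + J(1543) = -2*(-351 - 77) + (-330 + 1543) = -2*(-428) + 1213 = 856 + 1213 = 2069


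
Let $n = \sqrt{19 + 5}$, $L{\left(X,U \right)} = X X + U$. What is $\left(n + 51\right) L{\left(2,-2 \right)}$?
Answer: $102 + 4 \sqrt{6} \approx 111.8$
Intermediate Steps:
$L{\left(X,U \right)} = U + X^{2}$ ($L{\left(X,U \right)} = X^{2} + U = U + X^{2}$)
$n = 2 \sqrt{6}$ ($n = \sqrt{24} = 2 \sqrt{6} \approx 4.899$)
$\left(n + 51\right) L{\left(2,-2 \right)} = \left(2 \sqrt{6} + 51\right) \left(-2 + 2^{2}\right) = \left(51 + 2 \sqrt{6}\right) \left(-2 + 4\right) = \left(51 + 2 \sqrt{6}\right) 2 = 102 + 4 \sqrt{6}$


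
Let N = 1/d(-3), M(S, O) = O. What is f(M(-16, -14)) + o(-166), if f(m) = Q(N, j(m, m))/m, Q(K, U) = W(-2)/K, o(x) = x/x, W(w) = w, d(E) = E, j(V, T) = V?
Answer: 4/7 ≈ 0.57143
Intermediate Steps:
N = -⅓ (N = 1/(-3) = -⅓ ≈ -0.33333)
o(x) = 1
Q(K, U) = -2/K
f(m) = 6/m (f(m) = (-2/(-⅓))/m = (-2*(-3))/m = 6/m)
f(M(-16, -14)) + o(-166) = 6/(-14) + 1 = 6*(-1/14) + 1 = -3/7 + 1 = 4/7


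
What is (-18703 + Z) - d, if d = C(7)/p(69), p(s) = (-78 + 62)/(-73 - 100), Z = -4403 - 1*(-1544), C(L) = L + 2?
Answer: -346549/16 ≈ -21659.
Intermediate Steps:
C(L) = 2 + L
Z = -2859 (Z = -4403 + 1544 = -2859)
p(s) = 16/173 (p(s) = -16/(-173) = -16*(-1/173) = 16/173)
d = 1557/16 (d = (2 + 7)/(16/173) = 9*(173/16) = 1557/16 ≈ 97.313)
(-18703 + Z) - d = (-18703 - 2859) - 1*1557/16 = -21562 - 1557/16 = -346549/16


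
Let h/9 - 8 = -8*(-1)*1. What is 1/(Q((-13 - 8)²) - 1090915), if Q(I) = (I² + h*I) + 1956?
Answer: -1/830974 ≈ -1.2034e-6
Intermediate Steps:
h = 144 (h = 72 + 9*(-8*(-1)*1) = 72 + 9*(8*1) = 72 + 9*8 = 72 + 72 = 144)
Q(I) = 1956 + I² + 144*I (Q(I) = (I² + 144*I) + 1956 = 1956 + I² + 144*I)
1/(Q((-13 - 8)²) - 1090915) = 1/((1956 + ((-13 - 8)²)² + 144*(-13 - 8)²) - 1090915) = 1/((1956 + ((-21)²)² + 144*(-21)²) - 1090915) = 1/((1956 + 441² + 144*441) - 1090915) = 1/((1956 + 194481 + 63504) - 1090915) = 1/(259941 - 1090915) = 1/(-830974) = -1/830974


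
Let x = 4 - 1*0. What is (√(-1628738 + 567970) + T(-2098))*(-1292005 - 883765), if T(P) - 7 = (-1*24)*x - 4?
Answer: 202346610 - 8703080*I*√66298 ≈ 2.0235e+8 - 2.2409e+9*I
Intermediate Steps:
x = 4 (x = 4 + 0 = 4)
T(P) = -93 (T(P) = 7 + (-1*24*4 - 4) = 7 + (-24*4 - 4) = 7 + (-96 - 4) = 7 - 100 = -93)
(√(-1628738 + 567970) + T(-2098))*(-1292005 - 883765) = (√(-1628738 + 567970) - 93)*(-1292005 - 883765) = (√(-1060768) - 93)*(-2175770) = (4*I*√66298 - 93)*(-2175770) = (-93 + 4*I*√66298)*(-2175770) = 202346610 - 8703080*I*√66298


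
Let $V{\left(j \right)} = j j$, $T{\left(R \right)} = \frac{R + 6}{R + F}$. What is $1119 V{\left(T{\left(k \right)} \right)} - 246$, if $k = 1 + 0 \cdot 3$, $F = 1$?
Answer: $\frac{53847}{4} \approx 13462.0$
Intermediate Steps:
$k = 1$ ($k = 1 + 0 = 1$)
$T{\left(R \right)} = \frac{6 + R}{1 + R}$ ($T{\left(R \right)} = \frac{R + 6}{R + 1} = \frac{6 + R}{1 + R}$)
$V{\left(j \right)} = j^{2}$
$1119 V{\left(T{\left(k \right)} \right)} - 246 = 1119 \left(\frac{6 + 1}{1 + 1}\right)^{2} - 246 = 1119 \left(\frac{1}{2} \cdot 7\right)^{2} - 246 = 1119 \left(\frac{7}{2}\right)^{2} - 246 = 1119 \cdot \frac{49}{4} - 246 = \frac{54831}{4} - 246 = \frac{53847}{4}$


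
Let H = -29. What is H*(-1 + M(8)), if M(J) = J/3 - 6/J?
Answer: -319/12 ≈ -26.583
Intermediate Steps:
M(J) = -6/J + J/3 (M(J) = J*(⅓) - 6/J = J/3 - 6/J = -6/J + J/3)
H*(-1 + M(8)) = -29*(-1 + (-6/8 + (⅓)*8)) = -29*(-1 + (-6*⅛ + 8/3)) = -29*(-1 + (-¾ + 8/3)) = -29*(-1 + 23/12) = -29*11/12 = -319/12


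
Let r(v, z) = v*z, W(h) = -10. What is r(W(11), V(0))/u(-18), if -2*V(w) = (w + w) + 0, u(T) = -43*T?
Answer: 0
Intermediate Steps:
V(w) = -w (V(w) = -((w + w) + 0)/2 = -(2*w + 0)/2 = -w)
r(W(11), V(0))/u(-18) = (-(-10)*0)/((-43*(-18))) = -10*0/774 = 0*(1/774) = 0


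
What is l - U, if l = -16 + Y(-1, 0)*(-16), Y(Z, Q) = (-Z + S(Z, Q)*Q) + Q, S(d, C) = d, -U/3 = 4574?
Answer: 13690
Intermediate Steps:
U = -13722 (U = -3*4574 = -13722)
Y(Z, Q) = Q - Z + Q*Z (Y(Z, Q) = (-Z + Z*Q) + Q = (-Z + Q*Z) + Q = Q - Z + Q*Z)
l = -32 (l = -16 + (0 - 1*(-1) + 0*(-1))*(-16) = -16 + (0 + 1 + 0)*(-16) = -16 + 1*(-16) = -16 - 16 = -32)
l - U = -32 - 1*(-13722) = -32 + 13722 = 13690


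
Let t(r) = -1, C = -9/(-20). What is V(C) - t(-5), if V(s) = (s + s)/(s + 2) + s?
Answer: 1781/980 ≈ 1.8173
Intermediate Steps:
C = 9/20 (C = -9*(-1/20) = 9/20 ≈ 0.45000)
V(s) = s + 2*s/(2 + s) (V(s) = (2*s)/(2 + s) + s = 2*s/(2 + s) + s = s + 2*s/(2 + s))
V(C) - t(-5) = 9*(4 + 9/20)/(20*(2 + 9/20)) - 1*(-1) = (9/20)*(89/20)/(49/20) + 1 = (9/20)*(20/49)*(89/20) + 1 = 801/980 + 1 = 1781/980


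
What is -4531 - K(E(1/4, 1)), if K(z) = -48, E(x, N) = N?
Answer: -4483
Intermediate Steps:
-4531 - K(E(1/4, 1)) = -4531 - 1*(-48) = -4531 + 48 = -4483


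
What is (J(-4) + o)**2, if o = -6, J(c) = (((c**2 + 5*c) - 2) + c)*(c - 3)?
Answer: 4096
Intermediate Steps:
J(c) = (-3 + c)*(-2 + c**2 + 6*c) (J(c) = ((-2 + c**2 + 5*c) + c)*(-3 + c) = (-2 + c**2 + 6*c)*(-3 + c) = (-3 + c)*(-2 + c**2 + 6*c))
(J(-4) + o)**2 = ((6 + (-4)**3 - 20*(-4) + 3*(-4)**2) - 6)**2 = ((6 - 64 + 80 + 3*16) - 6)**2 = ((6 - 64 + 80 + 48) - 6)**2 = (70 - 6)**2 = 64**2 = 4096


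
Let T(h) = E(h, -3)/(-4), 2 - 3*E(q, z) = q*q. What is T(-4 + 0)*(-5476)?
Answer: -19166/3 ≈ -6388.7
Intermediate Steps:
E(q, z) = ⅔ - q²/3 (E(q, z) = ⅔ - q*q/3 = ⅔ - q²/3)
T(h) = -⅙ + h²/12 (T(h) = (⅔ - h²/3)/(-4) = (⅔ - h²/3)*(-¼) = -⅙ + h²/12)
T(-4 + 0)*(-5476) = (-⅙ + (-4 + 0)²/12)*(-5476) = (-⅙ + (1/12)*(-4)²)*(-5476) = (-⅙ + (1/12)*16)*(-5476) = (-⅙ + 4/3)*(-5476) = (7/6)*(-5476) = -19166/3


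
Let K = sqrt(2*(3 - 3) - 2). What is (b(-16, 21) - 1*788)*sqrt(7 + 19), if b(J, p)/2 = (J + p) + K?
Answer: 2*sqrt(26)*(-389 + I*sqrt(2)) ≈ -3967.0 + 14.422*I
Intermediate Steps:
K = I*sqrt(2) (K = sqrt(2*0 - 2) = sqrt(0 - 2) = sqrt(-2) = I*sqrt(2) ≈ 1.4142*I)
b(J, p) = 2*J + 2*p + 2*I*sqrt(2) (b(J, p) = 2*((J + p) + I*sqrt(2)) = 2*(J + p + I*sqrt(2)) = 2*J + 2*p + 2*I*sqrt(2))
(b(-16, 21) - 1*788)*sqrt(7 + 19) = ((2*(-16) + 2*21 + 2*I*sqrt(2)) - 1*788)*sqrt(7 + 19) = ((-32 + 42 + 2*I*sqrt(2)) - 788)*sqrt(26) = ((10 + 2*I*sqrt(2)) - 788)*sqrt(26) = (-778 + 2*I*sqrt(2))*sqrt(26) = sqrt(26)*(-778 + 2*I*sqrt(2))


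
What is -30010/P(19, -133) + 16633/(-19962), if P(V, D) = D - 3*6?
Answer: 596548037/3014262 ≈ 197.91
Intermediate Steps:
P(V, D) = -18 + D (P(V, D) = D - 18 = -18 + D)
-30010/P(19, -133) + 16633/(-19962) = -30010/(-18 - 133) + 16633/(-19962) = -30010/(-151) + 16633*(-1/19962) = -30010*(-1/151) - 16633/19962 = 30010/151 - 16633/19962 = 596548037/3014262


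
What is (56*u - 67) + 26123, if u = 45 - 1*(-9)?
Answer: 29080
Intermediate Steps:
u = 54 (u = 45 + 9 = 54)
(56*u - 67) + 26123 = (56*54 - 67) + 26123 = (3024 - 67) + 26123 = 2957 + 26123 = 29080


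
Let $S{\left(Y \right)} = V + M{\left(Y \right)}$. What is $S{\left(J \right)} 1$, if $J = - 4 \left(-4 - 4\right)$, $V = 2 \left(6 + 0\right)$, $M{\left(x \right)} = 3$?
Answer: $15$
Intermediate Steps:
$V = 12$ ($V = 2 \cdot 6 = 12$)
$J = 32$ ($J = \left(-4\right) \left(-8\right) = 32$)
$S{\left(Y \right)} = 15$ ($S{\left(Y \right)} = 12 + 3 = 15$)
$S{\left(J \right)} 1 = 15 \cdot 1 = 15$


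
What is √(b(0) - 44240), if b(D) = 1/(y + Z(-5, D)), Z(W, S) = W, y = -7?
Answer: I*√1592643/6 ≈ 210.33*I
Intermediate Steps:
b(D) = -1/12 (b(D) = 1/(-7 - 5) = 1/(-12) = -1/12)
√(b(0) - 44240) = √(-1/12 - 44240) = √(-530881/12) = I*√1592643/6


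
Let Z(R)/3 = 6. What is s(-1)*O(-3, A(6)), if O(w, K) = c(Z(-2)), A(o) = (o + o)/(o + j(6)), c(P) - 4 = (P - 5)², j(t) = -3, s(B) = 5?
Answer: 865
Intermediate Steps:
Z(R) = 18 (Z(R) = 3*6 = 18)
c(P) = 4 + (-5 + P)² (c(P) = 4 + (P - 5)² = 4 + (-5 + P)²)
A(o) = 2*o/(-3 + o) (A(o) = (o + o)/(o - 3) = (2*o)/(-3 + o) = 2*o/(-3 + o))
O(w, K) = 173 (O(w, K) = 4 + (-5 + 18)² = 4 + 13² = 4 + 169 = 173)
s(-1)*O(-3, A(6)) = 5*173 = 865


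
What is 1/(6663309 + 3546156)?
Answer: 1/10209465 ≈ 9.7948e-8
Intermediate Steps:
1/(6663309 + 3546156) = 1/10209465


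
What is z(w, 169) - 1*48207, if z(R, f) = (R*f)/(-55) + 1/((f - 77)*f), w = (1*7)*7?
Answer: -41352486913/855140 ≈ -48358.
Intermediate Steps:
w = 49 (w = 7*7 = 49)
z(R, f) = 1/(f*(-77 + f)) - R*f/55 (z(R, f) = (R*f)*(-1/55) + 1/((-77 + f)*f) = -R*f/55 + 1/(f*(-77 + f)) = 1/(f*(-77 + f)) - R*f/55)
z(w, 169) - 1*48207 = (1/55)*(55 - 1*49*169**3 + 77*49*169**2)/(169*(-77 + 169)) - 1*48207 = (1/55)*(1/169)*(55 - 1*49*4826809 + 77*49*28561)/92 - 48207 = (1/55)*(1/169)*(1/92)*(55 - 236513641 + 107760653) - 48207 = (1/55)*(1/169)*(1/92)*(-128752933) - 48207 = -128752933/855140 - 48207 = -41352486913/855140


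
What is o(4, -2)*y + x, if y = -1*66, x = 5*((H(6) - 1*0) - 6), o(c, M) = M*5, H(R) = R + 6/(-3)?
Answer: 650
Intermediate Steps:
H(R) = -2 + R (H(R) = R + 6*(-1/3) = R - 2 = -2 + R)
o(c, M) = 5*M
x = -10 (x = 5*(((-2 + 6) - 1*0) - 6) = 5*((4 + 0) - 6) = 5*(4 - 6) = 5*(-2) = -10)
y = -66
o(4, -2)*y + x = (5*(-2))*(-66) - 10 = -10*(-66) - 10 = 660 - 10 = 650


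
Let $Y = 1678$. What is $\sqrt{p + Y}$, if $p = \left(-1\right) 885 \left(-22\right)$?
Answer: $2 \sqrt{5287} \approx 145.42$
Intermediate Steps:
$p = 19470$ ($p = \left(-885\right) \left(-22\right) = 19470$)
$\sqrt{p + Y} = \sqrt{19470 + 1678} = \sqrt{21148} = 2 \sqrt{5287}$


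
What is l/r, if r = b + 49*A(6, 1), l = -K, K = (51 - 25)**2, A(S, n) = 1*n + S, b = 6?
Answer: -676/349 ≈ -1.9370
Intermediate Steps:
A(S, n) = S + n (A(S, n) = n + S = S + n)
K = 676 (K = 26**2 = 676)
l = -676 (l = -1*676 = -676)
r = 349 (r = 6 + 49*(6 + 1) = 6 + 49*7 = 6 + 343 = 349)
l/r = -676/349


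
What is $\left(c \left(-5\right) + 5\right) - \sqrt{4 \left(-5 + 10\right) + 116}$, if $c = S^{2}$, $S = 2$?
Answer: $-15 - 2 \sqrt{34} \approx -26.662$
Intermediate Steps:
$c = 4$ ($c = 2^{2} = 4$)
$\left(c \left(-5\right) + 5\right) - \sqrt{4 \left(-5 + 10\right) + 116} = \left(4 \left(-5\right) + 5\right) - \sqrt{4 \left(-5 + 10\right) + 116} = \left(-20 + 5\right) - \sqrt{4 \cdot 5 + 116} = -15 - \sqrt{20 + 116} = -15 - \sqrt{136} = -15 - 2 \sqrt{34}$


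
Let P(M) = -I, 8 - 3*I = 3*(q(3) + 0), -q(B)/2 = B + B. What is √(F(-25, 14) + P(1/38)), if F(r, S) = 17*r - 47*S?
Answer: I*√9879/3 ≈ 33.131*I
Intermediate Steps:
F(r, S) = -47*S + 17*r
q(B) = -4*B (q(B) = -2*(B + B) = -4*B)
I = 44/3 (I = 8/3 - (-4*3 + 0) = 8/3 - (-12 + 0) = 8/3 - (-12) = 8/3 - ⅓*(-36) = 8/3 + 12 = 44/3 ≈ 14.667)
P(M) = -44/3 (P(M) = -1*44/3 = -44/3)
√(F(-25, 14) + P(1/38)) = √((-47*14 + 17*(-25)) - 44/3) = √((-658 - 425) - 44/3) = √(-1083 - 44/3) = √(-3293/3) = I*√9879/3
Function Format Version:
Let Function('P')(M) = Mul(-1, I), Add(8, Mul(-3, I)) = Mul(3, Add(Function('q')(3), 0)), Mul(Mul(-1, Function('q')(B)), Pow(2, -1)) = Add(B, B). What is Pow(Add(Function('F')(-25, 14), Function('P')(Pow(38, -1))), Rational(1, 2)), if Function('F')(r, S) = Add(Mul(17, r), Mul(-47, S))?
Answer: Mul(Rational(1, 3), I, Pow(9879, Rational(1, 2))) ≈ Mul(33.131, I)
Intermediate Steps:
Function('F')(r, S) = Add(Mul(-47, S), Mul(17, r))
Function('q')(B) = Mul(-4, B) (Function('q')(B) = Mul(-2, Add(B, B)) = Mul(-2, Mul(2, B)) = Mul(-4, B))
I = Rational(44, 3) (I = Add(Rational(8, 3), Mul(Rational(-1, 3), Mul(3, Add(Mul(-4, 3), 0)))) = Add(Rational(8, 3), Mul(Rational(-1, 3), Mul(3, Add(-12, 0)))) = Add(Rational(8, 3), Mul(Rational(-1, 3), Mul(3, -12))) = Add(Rational(8, 3), Mul(Rational(-1, 3), -36)) = Add(Rational(8, 3), 12) = Rational(44, 3) ≈ 14.667)
Function('P')(M) = Rational(-44, 3) (Function('P')(M) = Mul(-1, Rational(44, 3)) = Rational(-44, 3))
Pow(Add(Function('F')(-25, 14), Function('P')(Pow(38, -1))), Rational(1, 2)) = Pow(Add(Add(Mul(-47, 14), Mul(17, -25)), Rational(-44, 3)), Rational(1, 2)) = Pow(Add(Add(-658, -425), Rational(-44, 3)), Rational(1, 2)) = Pow(Add(-1083, Rational(-44, 3)), Rational(1, 2)) = Pow(Rational(-3293, 3), Rational(1, 2)) = Mul(Rational(1, 3), I, Pow(9879, Rational(1, 2)))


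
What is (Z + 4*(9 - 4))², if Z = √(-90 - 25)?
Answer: (20 + I*√115)² ≈ 285.0 + 428.95*I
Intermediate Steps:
Z = I*√115 (Z = √(-115) = I*√115 ≈ 10.724*I)
(Z + 4*(9 - 4))² = (I*√115 + 4*(9 - 4))² = (I*√115 + 4*5)² = (I*√115 + 20)² = (20 + I*√115)²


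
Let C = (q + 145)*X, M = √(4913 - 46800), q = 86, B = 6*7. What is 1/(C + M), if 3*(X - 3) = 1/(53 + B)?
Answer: 6261640/4722421919 - 9025*I*√41887/4722421919 ≈ 0.0013259 - 0.00039113*I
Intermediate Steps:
B = 42
X = 856/285 (X = 3 + 1/(3*(53 + 42)) = 3 + (⅓)/95 = 3 + (⅓)*(1/95) = 3 + 1/285 = 856/285 ≈ 3.0035)
M = I*√41887 (M = √(-41887) = I*√41887 ≈ 204.66*I)
C = 65912/95 (C = (86 + 145)*(856/285) = 231*(856/285) = 65912/95 ≈ 693.81)
1/(C + M) = 1/(65912/95 + I*√41887)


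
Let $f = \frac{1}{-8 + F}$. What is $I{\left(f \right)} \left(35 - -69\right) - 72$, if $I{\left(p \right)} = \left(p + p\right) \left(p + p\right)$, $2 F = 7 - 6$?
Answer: $- \frac{14536}{225} \approx -64.604$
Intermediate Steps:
$F = \frac{1}{2}$ ($F = \frac{7 - 6}{2} = \frac{1}{2} \cdot 1 = \frac{1}{2} \approx 0.5$)
$f = - \frac{2}{15}$ ($f = \frac{1}{-8 + \frac{1}{2}} = \frac{1}{- \frac{15}{2}} = - \frac{2}{15} \approx -0.13333$)
$I{\left(p \right)} = 4 p^{2}$ ($I{\left(p \right)} = 2 p 2 p = 4 p^{2}$)
$I{\left(f \right)} \left(35 - -69\right) - 72 = 4 \left(- \frac{2}{15}\right)^{2} \left(35 - -69\right) - 72 = 4 \cdot \frac{4}{225} \left(35 + 69\right) - 72 = \frac{16}{225} \cdot 104 - 72 = \frac{1664}{225} - 72 = - \frac{14536}{225}$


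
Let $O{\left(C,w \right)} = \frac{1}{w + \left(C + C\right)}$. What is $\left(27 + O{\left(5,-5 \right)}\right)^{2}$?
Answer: $\frac{18496}{25} \approx 739.84$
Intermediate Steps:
$O{\left(C,w \right)} = \frac{1}{w + 2 C}$
$\left(27 + O{\left(5,-5 \right)}\right)^{2} = \left(27 + \frac{1}{-5 + 2 \cdot 5}\right)^{2} = \left(27 + \frac{1}{-5 + 10}\right)^{2} = \left(27 + \frac{1}{5}\right)^{2} = \left(\frac{136}{5}\right)^{2} = \frac{18496}{25}$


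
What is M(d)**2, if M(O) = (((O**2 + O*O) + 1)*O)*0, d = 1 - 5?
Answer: 0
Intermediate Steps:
d = -4
M(O) = 0 (M(O) = (((O**2 + O**2) + 1)*O)*0 = ((2*O**2 + 1)*O)*0 = ((1 + 2*O**2)*O)*0 = (O*(1 + 2*O**2))*0 = 0)
M(d)**2 = 0**2 = 0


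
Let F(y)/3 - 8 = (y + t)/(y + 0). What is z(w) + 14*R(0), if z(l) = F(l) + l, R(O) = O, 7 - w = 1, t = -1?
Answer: 65/2 ≈ 32.500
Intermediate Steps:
F(y) = 24 + 3*(-1 + y)/y (F(y) = 24 + 3*((y - 1)/(y + 0)) = 24 + 3*((-1 + y)/y) = 24 + 3*(-1 + y)/y)
w = 6 (w = 7 - 1*1 = 7 - 1 = 6)
z(l) = 27 + l - 3/l (z(l) = (27 - 3/l) + l = 27 + l - 3/l)
z(w) + 14*R(0) = (27 + 6 - 3/6) + 14*0 = (27 + 6 - 3*⅙) + 0 = (27 + 6 - ½) + 0 = 65/2 + 0 = 65/2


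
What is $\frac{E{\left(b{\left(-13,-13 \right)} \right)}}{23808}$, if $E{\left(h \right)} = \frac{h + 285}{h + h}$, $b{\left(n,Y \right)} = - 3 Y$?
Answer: $\frac{9}{51584} \approx 0.00017447$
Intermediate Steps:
$E{\left(h \right)} = \frac{285 + h}{2 h}$
$\frac{E{\left(b{\left(-13,-13 \right)} \right)}}{23808} = \frac{\frac{1}{2} \frac{1}{\left(-3\right) \left(-13\right)} \left(285 - -39\right)}{23808} = \frac{285 + 39}{2 \cdot 39} \cdot \frac{1}{23808} = \frac{1}{2} \cdot \frac{1}{39} \cdot 324 \cdot \frac{1}{23808} = \frac{54}{13} \cdot \frac{1}{23808} = \frac{9}{51584}$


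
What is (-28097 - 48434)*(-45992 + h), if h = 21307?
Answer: 1889167735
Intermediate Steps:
(-28097 - 48434)*(-45992 + h) = (-28097 - 48434)*(-45992 + 21307) = -76531*(-24685) = 1889167735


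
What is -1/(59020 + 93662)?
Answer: -1/152682 ≈ -6.5496e-6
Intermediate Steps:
-1/(59020 + 93662) = -1/152682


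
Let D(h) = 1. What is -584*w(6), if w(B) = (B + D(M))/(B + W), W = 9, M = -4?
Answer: -4088/15 ≈ -272.53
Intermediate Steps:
w(B) = (1 + B)/(9 + B) (w(B) = (B + 1)/(B + 9) = (1 + B)/(9 + B))
-584*w(6) = -584*(1 + 6)/(9 + 6) = -584*7/15 = -4088/15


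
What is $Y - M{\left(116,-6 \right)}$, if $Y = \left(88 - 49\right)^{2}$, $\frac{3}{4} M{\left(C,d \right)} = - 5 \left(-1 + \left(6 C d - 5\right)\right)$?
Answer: $-26359$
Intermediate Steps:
$M{\left(C,d \right)} = 40 - 40 C d$ ($M{\left(C,d \right)} = \frac{4 \left(- 5 \left(-1 + \left(6 C d - 5\right)\right)\right)}{3} = \frac{4 \left(- 5 \left(-1 + \left(-5 + 6 C d\right)\right)\right)}{3} = \frac{4 \left(- 5 \left(-6 + 6 C d\right)\right)}{3} = \frac{4 \left(30 - 30 C d\right)}{3} = 40 - 40 C d$)
$Y = 1521$ ($Y = 39^{2} = 1521$)
$Y - M{\left(116,-6 \right)} = 1521 - \left(40 - 4640 \left(-6\right)\right) = 1521 - \left(40 + 27840\right) = 1521 - 27880 = -26359$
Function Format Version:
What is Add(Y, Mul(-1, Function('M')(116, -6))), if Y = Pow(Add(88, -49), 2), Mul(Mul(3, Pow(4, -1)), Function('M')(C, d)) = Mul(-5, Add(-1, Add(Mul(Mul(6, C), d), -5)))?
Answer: -26359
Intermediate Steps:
Function('M')(C, d) = Add(40, Mul(-40, C, d)) (Function('M')(C, d) = Mul(Rational(4, 3), Mul(-5, Add(-1, Add(Mul(Mul(6, C), d), -5)))) = Mul(Rational(4, 3), Mul(-5, Add(-1, Add(Mul(6, C, d), -5)))) = Mul(Rational(4, 3), Mul(-5, Add(-1, Add(-5, Mul(6, C, d))))) = Mul(Rational(4, 3), Mul(-5, Add(-6, Mul(6, C, d)))) = Mul(Rational(4, 3), Add(30, Mul(-30, C, d))) = Add(40, Mul(-40, C, d)))
Y = 1521 (Y = Pow(39, 2) = 1521)
Add(Y, Mul(-1, Function('M')(116, -6))) = Add(1521, Mul(-1, Add(40, Mul(-40, 116, -6)))) = Add(1521, Mul(-1, Add(40, 27840))) = Add(1521, Mul(-1, 27880)) = Add(1521, -27880) = -26359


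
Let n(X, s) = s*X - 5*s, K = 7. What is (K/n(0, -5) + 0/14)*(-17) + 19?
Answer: 356/25 ≈ 14.240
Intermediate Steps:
n(X, s) = -5*s + X*s (n(X, s) = X*s - 5*s = -5*s + X*s)
(K/n(0, -5) + 0/14)*(-17) + 19 = (7/((-5*(-5 + 0))) + 0/14)*(-17) + 19 = (7/((-5*(-5))) + 0*(1/14))*(-17) + 19 = (7/25 + 0)*(-17) + 19 = (7/25)*(-17) + 19 = -119/25 + 19 = 356/25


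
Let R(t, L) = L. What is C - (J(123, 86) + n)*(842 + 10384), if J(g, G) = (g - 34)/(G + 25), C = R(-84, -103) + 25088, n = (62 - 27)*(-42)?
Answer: 611173547/37 ≈ 1.6518e+7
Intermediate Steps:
n = -1470 (n = 35*(-42) = -1470)
C = 24985 (C = -103 + 25088 = 24985)
J(g, G) = (-34 + g)/(25 + G)
C - (J(123, 86) + n)*(842 + 10384) = 24985 - ((-34 + 123)/(25 + 86) - 1470)*(842 + 10384) = 24985 - (89/111 - 1470)*11226 = 24985 - (-163081)*11226/111 = 24985 - 1*(-610249102/37) = 24985 + 610249102/37 = 611173547/37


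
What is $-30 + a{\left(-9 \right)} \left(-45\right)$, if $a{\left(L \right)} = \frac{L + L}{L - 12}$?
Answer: $- \frac{480}{7} \approx -68.571$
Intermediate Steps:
$a{\left(L \right)} = \frac{2 L}{-12 + L}$
$-30 + a{\left(-9 \right)} \left(-45\right) = -30 + 2 \left(-9\right) \frac{1}{-12 - 9} \left(-45\right) = -30 + 2 \left(-9\right) \frac{1}{-21} \left(-45\right) = -30 + 2 \left(-9\right) \left(- \frac{1}{21}\right) \left(-45\right) = -30 + \frac{6}{7} \left(-45\right) = -30 - \frac{270}{7} = - \frac{480}{7}$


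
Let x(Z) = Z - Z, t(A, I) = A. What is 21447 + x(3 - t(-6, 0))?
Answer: 21447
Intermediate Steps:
x(Z) = 0
21447 + x(3 - t(-6, 0)) = 21447 + 0 = 21447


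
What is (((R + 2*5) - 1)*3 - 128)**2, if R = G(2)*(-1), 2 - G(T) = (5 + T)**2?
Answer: 1600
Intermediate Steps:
G(T) = 2 - (5 + T)**2
R = 47 (R = (2 - (5 + 2)**2)*(-1) = (2 - 1*7**2)*(-1) = (2 - 1*49)*(-1) = (2 - 49)*(-1) = -47*(-1) = 47)
(((R + 2*5) - 1)*3 - 128)**2 = (((47 + 2*5) - 1)*3 - 128)**2 = (((47 + 10) - 1)*3 - 128)**2 = ((57 - 1)*3 - 128)**2 = (56*3 - 128)**2 = (168 - 128)**2 = 40**2 = 1600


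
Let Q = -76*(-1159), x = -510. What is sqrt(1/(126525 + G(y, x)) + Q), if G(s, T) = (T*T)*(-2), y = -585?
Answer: sqrt(546050352603153)/78735 ≈ 296.79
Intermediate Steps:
G(s, T) = -2*T**2 (G(s, T) = T**2*(-2) = -2*T**2)
Q = 88084
sqrt(1/(126525 + G(y, x)) + Q) = sqrt(1/(126525 - 2*(-510)**2) + 88084) = sqrt(1/(126525 - 2*260100) + 88084) = sqrt(1/(126525 - 520200) + 88084) = sqrt(1/(-393675) + 88084) = sqrt(-1/393675 + 88084) = sqrt(34676468699/393675) = sqrt(546050352603153)/78735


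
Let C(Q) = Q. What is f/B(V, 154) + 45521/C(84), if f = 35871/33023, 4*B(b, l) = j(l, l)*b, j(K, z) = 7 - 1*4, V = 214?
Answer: 22978383851/42401532 ≈ 541.92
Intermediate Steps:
j(K, z) = 3 (j(K, z) = 7 - 4 = 3)
B(b, l) = 3*b/4 (B(b, l) = (3*b)/4 = 3*b/4)
f = 35871/33023 (f = 35871*(1/33023) = 35871/33023 ≈ 1.0862)
f/B(V, 154) + 45521/C(84) = 35871/(33023*(((¾)*214))) + 45521/84 = 35871/(33023*(321/2)) + 45521*(1/84) = (35871/33023)*(2/321) + 6503/12 = 23914/3533461 + 6503/12 = 22978383851/42401532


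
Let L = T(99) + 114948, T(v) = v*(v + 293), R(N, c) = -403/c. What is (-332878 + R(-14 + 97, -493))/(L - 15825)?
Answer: -54702817/22666661 ≈ -2.4134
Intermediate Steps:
T(v) = v*(293 + v)
L = 153756 (L = 99*(293 + 99) + 114948 = 99*392 + 114948 = 38808 + 114948 = 153756)
(-332878 + R(-14 + 97, -493))/(L - 15825) = (-332878 - 403/(-493))/(153756 - 15825) = (-332878 - 403*(-1/493))/137931 = (-332878 + 403/493)*(1/137931) = -164108451/493*1/137931 = -54702817/22666661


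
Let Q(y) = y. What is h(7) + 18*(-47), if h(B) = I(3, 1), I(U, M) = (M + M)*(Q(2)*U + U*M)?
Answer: -828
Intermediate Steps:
I(U, M) = 2*M*(2*U + M*U) (I(U, M) = (M + M)*(2*U + U*M) = (2*M)*(2*U + M*U) = 2*M*(2*U + M*U))
h(B) = 18 (h(B) = 2*1*3*(2 + 1) = 2*1*3*3 = 18)
h(7) + 18*(-47) = 18 + 18*(-47) = 18 - 846 = -828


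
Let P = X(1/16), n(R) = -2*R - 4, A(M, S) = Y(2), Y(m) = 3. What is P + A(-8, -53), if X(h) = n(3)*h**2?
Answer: 379/128 ≈ 2.9609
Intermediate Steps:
A(M, S) = 3
n(R) = -4 - 2*R
X(h) = -10*h**2 (X(h) = (-4 - 2*3)*h**2 = (-4 - 6)*h**2 = -10*h**2)
P = -5/128 (P = -10*(1/16)**2 = -10*1/256 = -5/128 ≈ -0.039063)
P + A(-8, -53) = -5/128 + 3 = 379/128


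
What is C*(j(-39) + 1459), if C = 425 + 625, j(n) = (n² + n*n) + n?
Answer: 4685100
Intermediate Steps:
j(n) = n + 2*n² (j(n) = (n² + n²) + n = 2*n² + n = n + 2*n²)
C = 1050
C*(j(-39) + 1459) = 1050*(-39*(1 + 2*(-39)) + 1459) = 1050*(-39*(1 - 78) + 1459) = 1050*(-39*(-77) + 1459) = 1050*(3003 + 1459) = 1050*4462 = 4685100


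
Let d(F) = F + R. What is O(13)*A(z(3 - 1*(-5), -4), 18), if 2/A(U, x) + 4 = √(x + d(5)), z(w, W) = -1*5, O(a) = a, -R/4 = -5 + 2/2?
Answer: 104/23 + 26*√39/23 ≈ 11.581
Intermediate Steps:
R = 16 (R = -4*(-5 + 2/2) = -4*(-5 + 2*(½)) = -4*(-5 + 1) = -4*(-4) = 16)
d(F) = 16 + F (d(F) = F + 16 = 16 + F)
z(w, W) = -5
A(U, x) = 2/(-4 + √(21 + x)) (A(U, x) = 2/(-4 + √(x + (16 + 5))) = 2/(-4 + √(x + 21)) = 2/(-4 + √(21 + x)))
O(13)*A(z(3 - 1*(-5), -4), 18) = 13*(2/(-4 + √(21 + 18))) = 13*(2/(-4 + √39)) = 26/(-4 + √39)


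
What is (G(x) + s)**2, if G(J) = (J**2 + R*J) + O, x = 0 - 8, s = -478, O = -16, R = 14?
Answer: 293764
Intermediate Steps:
x = -8
G(J) = -16 + J**2 + 14*J (G(J) = (J**2 + 14*J) - 16 = -16 + J**2 + 14*J)
(G(x) + s)**2 = ((-16 + (-8)**2 + 14*(-8)) - 478)**2 = ((-16 + 64 - 112) - 478)**2 = (-64 - 478)**2 = (-542)**2 = 293764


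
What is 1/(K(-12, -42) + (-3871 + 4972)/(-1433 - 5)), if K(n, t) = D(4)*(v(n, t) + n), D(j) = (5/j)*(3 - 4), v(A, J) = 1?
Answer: 2876/37343 ≈ 0.077016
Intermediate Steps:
D(j) = -5/j (D(j) = (5/j)*(-1) = -5/j)
K(n, t) = -5/4 - 5*n/4 (K(n, t) = (-5/4)*(1 + n) = (-5*¼)*(1 + n) = -5*(1 + n)/4 = -5/4 - 5*n/4)
1/(K(-12, -42) + (-3871 + 4972)/(-1433 - 5)) = 1/((-5/4 - 5/4*(-12)) + (-3871 + 4972)/(-1433 - 5)) = 1/((-5/4 + 15) + 1101/(-1438)) = 1/(55/4 + 1101*(-1/1438)) = 1/(55/4 - 1101/1438) = 1/(37343/2876) = 2876/37343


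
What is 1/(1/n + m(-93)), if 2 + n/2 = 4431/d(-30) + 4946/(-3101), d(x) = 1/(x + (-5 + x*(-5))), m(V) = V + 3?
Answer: -3160299834/284426981959 ≈ -0.011111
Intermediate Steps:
m(V) = 3 + V
d(x) = 1/(-5 - 4*x) (d(x) = 1/(x + (-5 - 5*x)) = 1/(-5 - 4*x))
n = 3160299834/3101 (n = -4 + 2*(4431/((-1/(5 + 4*(-30)))) + 4946/(-3101)) = -4 + 2*(4431/((-1/(5 - 120))) + 4946*(-1/3101)) = -4 + 2*(4431/((-1/(-115))) - 4946/3101) = -4 + 2*(4431/((-1*(-1/115))) - 4946/3101) = -4 + 2*(4431/(1/115) - 4946/3101) = -4 + 2*(4431*115 - 4946/3101) = -4 + 2*(509565 - 4946/3101) = -4 + 2*(1580156119/3101) = -4 + 3160312238/3101 = 3160299834/3101 ≈ 1.0191e+6)
1/(1/n + m(-93)) = 1/(1/(3160299834/3101) + (3 - 93)) = 1/(3101/3160299834 - 90) = 1/(-284426981959/3160299834) = -3160299834/284426981959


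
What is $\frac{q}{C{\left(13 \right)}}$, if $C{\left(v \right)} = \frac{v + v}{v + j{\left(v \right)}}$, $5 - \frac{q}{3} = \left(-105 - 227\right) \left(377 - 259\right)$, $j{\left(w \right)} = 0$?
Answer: $\frac{117543}{2} \approx 58772.0$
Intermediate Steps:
$q = 117543$ ($q = 15 - 3 \left(-105 - 227\right) \left(377 - 259\right) = 15 - 3 \left(- 332 \left(377 - 259\right)\right) = 15 - 3 \left(\left(-332\right) 118\right) = 15 - -117528 = 15 + 117528 = 117543$)
$C{\left(v \right)} = 2$ ($C{\left(v \right)} = \frac{v + v}{v + 0} = \frac{2 v}{v} = 2$)
$\frac{q}{C{\left(13 \right)}} = \frac{117543}{2}$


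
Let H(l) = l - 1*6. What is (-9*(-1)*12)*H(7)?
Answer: 108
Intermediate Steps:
H(l) = -6 + l (H(l) = l - 6 = -6 + l)
(-9*(-1)*12)*H(7) = (-9*(-1)*12)*(-6 + 7) = (9*12)*1 = 108*1 = 108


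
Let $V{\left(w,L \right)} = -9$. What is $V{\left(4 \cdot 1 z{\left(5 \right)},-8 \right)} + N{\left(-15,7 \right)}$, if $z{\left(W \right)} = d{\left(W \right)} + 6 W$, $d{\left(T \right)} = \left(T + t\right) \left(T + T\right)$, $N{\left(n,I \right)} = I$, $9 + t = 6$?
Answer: $-2$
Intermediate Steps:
$t = -3$ ($t = -9 + 6 = -3$)
$d{\left(T \right)} = 2 T \left(-3 + T\right)$ ($d{\left(T \right)} = \left(T - 3\right) \left(T + T\right) = \left(-3 + T\right) 2 T = 2 T \left(-3 + T\right)$)
$z{\left(W \right)} = 6 W + 2 W \left(-3 + W\right)$ ($z{\left(W \right)} = 2 W \left(-3 + W\right) + 6 W = 6 W + 2 W \left(-3 + W\right)$)
$V{\left(4 \cdot 1 z{\left(5 \right)},-8 \right)} + N{\left(-15,7 \right)} = -9 + 7 = -2$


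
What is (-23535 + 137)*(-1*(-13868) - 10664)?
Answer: -74967192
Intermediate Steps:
(-23535 + 137)*(-1*(-13868) - 10664) = -23398*(13868 - 10664) = -23398*3204 = -74967192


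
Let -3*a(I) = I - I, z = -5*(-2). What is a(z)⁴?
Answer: 0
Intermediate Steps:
z = 10
a(I) = 0 (a(I) = -(I - I)/3 = -⅓*0 = 0)
a(z)⁴ = 0⁴ = 0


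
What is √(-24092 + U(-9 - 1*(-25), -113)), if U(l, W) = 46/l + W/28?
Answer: 9*I*√233198/28 ≈ 155.22*I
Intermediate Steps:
U(l, W) = 46/l + W/28 (U(l, W) = 46/l + W*(1/28) = 46/l + W/28)
√(-24092 + U(-9 - 1*(-25), -113)) = √(-24092 + (46/(-9 - 1*(-25)) + (1/28)*(-113))) = √(-24092 + (46/(-9 + 25) - 113/28)) = √(-24092 + (46/16 - 113/28)) = √(-24092 + (46*(1/16) - 113/28)) = √(-24092 + (23/8 - 113/28)) = √(-24092 - 65/56) = √(-1349217/56) = 9*I*√233198/28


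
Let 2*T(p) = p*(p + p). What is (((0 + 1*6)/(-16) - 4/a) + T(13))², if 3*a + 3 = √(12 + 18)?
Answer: 87397129/3136 - 9347*√30/49 ≈ 26824.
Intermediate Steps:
T(p) = p² (T(p) = (p*(p + p))/2 = (p*(2*p))/2 = (2*p²)/2 = p²)
a = -1 + √30/3 (a = -1 + √(12 + 18)/3 = -1 + √30/3 ≈ 0.82574)
(((0 + 1*6)/(-16) - 4/a) + T(13))² = (((0 + 1*6)/(-16) - 4/(-1 + √30/3)) + 13²)² = (((0 + 6)*(-1/16) - 4/(-1 + √30/3)) + 169)² = ((6*(-1/16) - 4/(-1 + √30/3)) + 169)² = ((-3/8 - 4/(-1 + √30/3)) + 169)² = (1349/8 - 4/(-1 + √30/3))²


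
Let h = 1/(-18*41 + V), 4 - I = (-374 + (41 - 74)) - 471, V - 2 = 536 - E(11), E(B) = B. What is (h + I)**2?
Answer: 34633582201/44521 ≈ 7.7792e+5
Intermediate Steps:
V = 527 (V = 2 + (536 - 1*11) = 2 + (536 - 11) = 2 + 525 = 527)
I = 882 (I = 4 - ((-374 + (41 - 74)) - 471) = 4 - ((-374 - 33) - 471) = 4 - (-407 - 471) = 4 - 1*(-878) = 4 + 878 = 882)
h = -1/211 (h = 1/(-18*41 + 527) = 1/(-738 + 527) = 1/(-211) = -1/211 ≈ -0.0047393)
(h + I)**2 = (-1/211 + 882)**2 = (186101/211)**2 = 34633582201/44521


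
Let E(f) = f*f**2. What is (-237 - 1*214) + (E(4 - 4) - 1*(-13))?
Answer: -438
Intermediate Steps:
E(f) = f**3
(-237 - 1*214) + (E(4 - 4) - 1*(-13)) = (-237 - 1*214) + ((4 - 4)**3 - 1*(-13)) = (-237 - 214) + (0**3 + 13) = -451 + (0 + 13) = -451 + 13 = -438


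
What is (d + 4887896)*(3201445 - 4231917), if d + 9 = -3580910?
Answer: -1346803203144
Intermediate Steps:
d = -3580919 (d = -9 - 3580910 = -3580919)
(d + 4887896)*(3201445 - 4231917) = (-3580919 + 4887896)*(3201445 - 4231917) = 1306977*(-1030472) = -1346803203144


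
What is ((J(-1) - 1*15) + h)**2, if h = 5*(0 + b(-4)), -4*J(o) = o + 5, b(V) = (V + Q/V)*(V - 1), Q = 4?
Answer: 11881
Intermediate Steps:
b(V) = (-1 + V)*(V + 4/V) (b(V) = (V + 4/V)*(V - 1) = (V + 4/V)*(-1 + V) = (-1 + V)*(V + 4/V))
J(o) = -5/4 - o/4 (J(o) = -(o + 5)/4 = -(5 + o)/4 = -5/4 - o/4)
h = 125 (h = 5*(0 + (4 + (-4)**2 - 1*(-4) - 4/(-4))) = 5*(0 + (4 + 16 + 4 - 4*(-1/4))) = 5*(0 + (4 + 16 + 4 + 1)) = 5*(0 + 25) = 5*25 = 125)
((J(-1) - 1*15) + h)**2 = (((-5/4 - 1/4*(-1)) - 1*15) + 125)**2 = (((-5/4 + 1/4) - 15) + 125)**2 = ((-1 - 15) + 125)**2 = (-16 + 125)**2 = 109**2 = 11881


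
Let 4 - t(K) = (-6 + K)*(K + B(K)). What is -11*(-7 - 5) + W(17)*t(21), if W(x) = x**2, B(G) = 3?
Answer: -102752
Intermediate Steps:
t(K) = 4 - (-6 + K)*(3 + K) (t(K) = 4 - (-6 + K)*(K + 3) = 4 - (-6 + K)*(3 + K))
-11*(-7 - 5) + W(17)*t(21) = -11*(-7 - 5) + 17**2*(22 - 1*21**2 + 3*21) = -11*(-12) + 289*(22 - 1*441 + 63) = 132 + 289*(22 - 441 + 63) = 132 + 289*(-356) = 132 - 102884 = -102752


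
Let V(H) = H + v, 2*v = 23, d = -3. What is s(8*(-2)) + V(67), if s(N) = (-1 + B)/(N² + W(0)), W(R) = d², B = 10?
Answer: 41623/530 ≈ 78.534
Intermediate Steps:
v = 23/2 (v = (½)*23 = 23/2 ≈ 11.500)
W(R) = 9 (W(R) = (-3)² = 9)
s(N) = 9/(9 + N²) (s(N) = (-1 + 10)/(N² + 9) = 9/(9 + N²))
V(H) = 23/2 + H (V(H) = H + 23/2 = 23/2 + H)
s(8*(-2)) + V(67) = 9/(9 + (8*(-2))²) + (23/2 + 67) = 9/(9 + (-16)²) + 157/2 = 9/(9 + 256) + 157/2 = 9/265 + 157/2 = 41623/530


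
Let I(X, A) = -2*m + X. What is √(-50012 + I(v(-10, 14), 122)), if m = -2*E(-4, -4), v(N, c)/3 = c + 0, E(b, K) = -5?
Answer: I*√49990 ≈ 223.58*I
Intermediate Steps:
v(N, c) = 3*c (v(N, c) = 3*(c + 0) = 3*c)
m = 10 (m = -2*(-5) = 10)
I(X, A) = -20 + X (I(X, A) = -2*10 + X = -20 + X)
√(-50012 + I(v(-10, 14), 122)) = √(-50012 + (-20 + 3*14)) = √(-50012 + (-20 + 42)) = √(-50012 + 22) = √(-49990) = I*√49990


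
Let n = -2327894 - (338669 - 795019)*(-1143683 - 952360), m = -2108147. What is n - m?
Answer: -956529442797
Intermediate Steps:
n = -956531550944 (n = -2327894 - (-456350)*(-2096043) = -2327894 - 1*956529223050 = -2327894 - 956529223050 = -956531550944)
n - m = -956531550944 - 1*(-2108147) = -956531550944 + 2108147 = -956529442797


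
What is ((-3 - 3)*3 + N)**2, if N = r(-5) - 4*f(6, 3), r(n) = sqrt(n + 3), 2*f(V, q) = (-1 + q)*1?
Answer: (22 - I*sqrt(2))**2 ≈ 482.0 - 62.225*I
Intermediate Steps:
f(V, q) = -1/2 + q/2 (f(V, q) = ((-1 + q)*1)/2 = (-1 + q)/2 = -1/2 + q/2)
r(n) = sqrt(3 + n)
N = -4 + I*sqrt(2) (N = sqrt(3 - 5) - 4*(-1/2 + (1/2)*3) = sqrt(-2) - 4*(-1/2 + 3/2) = I*sqrt(2) - 4*1 = I*sqrt(2) - 4 = -4 + I*sqrt(2) ≈ -4.0 + 1.4142*I)
((-3 - 3)*3 + N)**2 = ((-3 - 3)*3 + (-4 + I*sqrt(2)))**2 = (-6*3 + (-4 + I*sqrt(2)))**2 = (-18 + (-4 + I*sqrt(2)))**2 = (-22 + I*sqrt(2))**2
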